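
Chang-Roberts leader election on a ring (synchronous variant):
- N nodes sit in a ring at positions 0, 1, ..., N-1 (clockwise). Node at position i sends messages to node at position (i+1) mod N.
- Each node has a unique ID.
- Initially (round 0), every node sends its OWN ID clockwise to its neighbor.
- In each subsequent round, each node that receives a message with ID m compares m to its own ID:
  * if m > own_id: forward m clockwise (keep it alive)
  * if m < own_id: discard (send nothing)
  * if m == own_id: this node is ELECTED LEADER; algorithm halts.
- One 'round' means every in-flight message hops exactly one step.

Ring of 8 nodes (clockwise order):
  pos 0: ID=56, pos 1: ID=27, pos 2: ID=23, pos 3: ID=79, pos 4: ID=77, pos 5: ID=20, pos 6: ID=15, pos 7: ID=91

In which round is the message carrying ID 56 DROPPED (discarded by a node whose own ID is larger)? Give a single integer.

Answer: 3

Derivation:
Round 1: pos1(id27) recv 56: fwd; pos2(id23) recv 27: fwd; pos3(id79) recv 23: drop; pos4(id77) recv 79: fwd; pos5(id20) recv 77: fwd; pos6(id15) recv 20: fwd; pos7(id91) recv 15: drop; pos0(id56) recv 91: fwd
Round 2: pos2(id23) recv 56: fwd; pos3(id79) recv 27: drop; pos5(id20) recv 79: fwd; pos6(id15) recv 77: fwd; pos7(id91) recv 20: drop; pos1(id27) recv 91: fwd
Round 3: pos3(id79) recv 56: drop; pos6(id15) recv 79: fwd; pos7(id91) recv 77: drop; pos2(id23) recv 91: fwd
Round 4: pos7(id91) recv 79: drop; pos3(id79) recv 91: fwd
Round 5: pos4(id77) recv 91: fwd
Round 6: pos5(id20) recv 91: fwd
Round 7: pos6(id15) recv 91: fwd
Round 8: pos7(id91) recv 91: ELECTED
Message ID 56 originates at pos 0; dropped at pos 3 in round 3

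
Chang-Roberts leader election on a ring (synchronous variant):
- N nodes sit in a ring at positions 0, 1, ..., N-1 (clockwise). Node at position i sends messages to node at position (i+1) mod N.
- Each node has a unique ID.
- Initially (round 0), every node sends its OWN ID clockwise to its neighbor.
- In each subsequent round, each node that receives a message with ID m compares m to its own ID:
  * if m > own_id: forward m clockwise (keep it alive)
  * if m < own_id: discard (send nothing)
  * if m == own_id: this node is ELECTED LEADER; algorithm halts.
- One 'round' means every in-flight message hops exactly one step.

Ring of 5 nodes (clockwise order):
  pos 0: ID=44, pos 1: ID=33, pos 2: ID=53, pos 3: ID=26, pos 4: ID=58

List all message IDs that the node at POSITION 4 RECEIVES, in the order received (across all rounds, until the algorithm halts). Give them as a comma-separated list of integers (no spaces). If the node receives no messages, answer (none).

Answer: 26,53,58

Derivation:
Round 1: pos1(id33) recv 44: fwd; pos2(id53) recv 33: drop; pos3(id26) recv 53: fwd; pos4(id58) recv 26: drop; pos0(id44) recv 58: fwd
Round 2: pos2(id53) recv 44: drop; pos4(id58) recv 53: drop; pos1(id33) recv 58: fwd
Round 3: pos2(id53) recv 58: fwd
Round 4: pos3(id26) recv 58: fwd
Round 5: pos4(id58) recv 58: ELECTED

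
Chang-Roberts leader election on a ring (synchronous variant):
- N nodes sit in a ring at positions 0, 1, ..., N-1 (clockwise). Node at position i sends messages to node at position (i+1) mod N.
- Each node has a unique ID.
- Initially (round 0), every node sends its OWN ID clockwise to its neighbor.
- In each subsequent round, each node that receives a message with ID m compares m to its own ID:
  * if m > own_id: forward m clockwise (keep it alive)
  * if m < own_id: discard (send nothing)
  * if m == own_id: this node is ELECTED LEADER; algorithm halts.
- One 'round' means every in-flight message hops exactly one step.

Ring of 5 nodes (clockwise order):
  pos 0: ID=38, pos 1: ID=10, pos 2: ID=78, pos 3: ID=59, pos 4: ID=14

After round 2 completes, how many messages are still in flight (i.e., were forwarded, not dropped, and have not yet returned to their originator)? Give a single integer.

Answer: 2

Derivation:
Round 1: pos1(id10) recv 38: fwd; pos2(id78) recv 10: drop; pos3(id59) recv 78: fwd; pos4(id14) recv 59: fwd; pos0(id38) recv 14: drop
Round 2: pos2(id78) recv 38: drop; pos4(id14) recv 78: fwd; pos0(id38) recv 59: fwd
After round 2: 2 messages still in flight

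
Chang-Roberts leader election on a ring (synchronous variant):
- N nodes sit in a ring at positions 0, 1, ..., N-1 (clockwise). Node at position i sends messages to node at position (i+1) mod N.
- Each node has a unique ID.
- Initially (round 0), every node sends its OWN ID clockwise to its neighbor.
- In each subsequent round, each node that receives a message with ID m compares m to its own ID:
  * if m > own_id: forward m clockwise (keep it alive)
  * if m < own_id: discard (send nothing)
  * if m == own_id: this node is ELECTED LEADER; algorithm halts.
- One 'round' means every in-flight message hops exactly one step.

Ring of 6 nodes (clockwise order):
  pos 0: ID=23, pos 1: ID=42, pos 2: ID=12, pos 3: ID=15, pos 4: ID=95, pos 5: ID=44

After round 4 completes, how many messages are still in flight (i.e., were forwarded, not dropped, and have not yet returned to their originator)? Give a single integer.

Answer: 2

Derivation:
Round 1: pos1(id42) recv 23: drop; pos2(id12) recv 42: fwd; pos3(id15) recv 12: drop; pos4(id95) recv 15: drop; pos5(id44) recv 95: fwd; pos0(id23) recv 44: fwd
Round 2: pos3(id15) recv 42: fwd; pos0(id23) recv 95: fwd; pos1(id42) recv 44: fwd
Round 3: pos4(id95) recv 42: drop; pos1(id42) recv 95: fwd; pos2(id12) recv 44: fwd
Round 4: pos2(id12) recv 95: fwd; pos3(id15) recv 44: fwd
After round 4: 2 messages still in flight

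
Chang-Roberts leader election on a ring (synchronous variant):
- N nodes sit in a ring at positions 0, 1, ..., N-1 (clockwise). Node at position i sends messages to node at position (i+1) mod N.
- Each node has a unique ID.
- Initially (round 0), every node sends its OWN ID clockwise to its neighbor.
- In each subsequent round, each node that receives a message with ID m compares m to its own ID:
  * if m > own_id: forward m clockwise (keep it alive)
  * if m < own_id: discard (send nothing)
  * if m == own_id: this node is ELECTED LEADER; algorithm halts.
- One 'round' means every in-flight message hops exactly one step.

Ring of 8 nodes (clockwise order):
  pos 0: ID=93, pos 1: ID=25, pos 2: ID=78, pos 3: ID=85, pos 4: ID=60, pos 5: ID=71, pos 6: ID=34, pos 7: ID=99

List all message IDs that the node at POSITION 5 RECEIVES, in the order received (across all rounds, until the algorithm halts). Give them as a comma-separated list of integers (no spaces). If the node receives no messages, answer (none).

Round 1: pos1(id25) recv 93: fwd; pos2(id78) recv 25: drop; pos3(id85) recv 78: drop; pos4(id60) recv 85: fwd; pos5(id71) recv 60: drop; pos6(id34) recv 71: fwd; pos7(id99) recv 34: drop; pos0(id93) recv 99: fwd
Round 2: pos2(id78) recv 93: fwd; pos5(id71) recv 85: fwd; pos7(id99) recv 71: drop; pos1(id25) recv 99: fwd
Round 3: pos3(id85) recv 93: fwd; pos6(id34) recv 85: fwd; pos2(id78) recv 99: fwd
Round 4: pos4(id60) recv 93: fwd; pos7(id99) recv 85: drop; pos3(id85) recv 99: fwd
Round 5: pos5(id71) recv 93: fwd; pos4(id60) recv 99: fwd
Round 6: pos6(id34) recv 93: fwd; pos5(id71) recv 99: fwd
Round 7: pos7(id99) recv 93: drop; pos6(id34) recv 99: fwd
Round 8: pos7(id99) recv 99: ELECTED

Answer: 60,85,93,99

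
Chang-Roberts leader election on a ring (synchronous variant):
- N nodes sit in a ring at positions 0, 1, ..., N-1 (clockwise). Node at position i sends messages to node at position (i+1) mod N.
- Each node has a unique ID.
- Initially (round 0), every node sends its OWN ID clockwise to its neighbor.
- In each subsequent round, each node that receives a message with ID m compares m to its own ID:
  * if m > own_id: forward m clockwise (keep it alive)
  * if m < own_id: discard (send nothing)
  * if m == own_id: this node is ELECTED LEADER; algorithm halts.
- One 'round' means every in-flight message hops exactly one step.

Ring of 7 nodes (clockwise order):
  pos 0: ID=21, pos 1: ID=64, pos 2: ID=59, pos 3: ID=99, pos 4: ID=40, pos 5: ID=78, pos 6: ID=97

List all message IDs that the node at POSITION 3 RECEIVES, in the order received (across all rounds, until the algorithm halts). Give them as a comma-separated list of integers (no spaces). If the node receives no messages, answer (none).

Answer: 59,64,97,99

Derivation:
Round 1: pos1(id64) recv 21: drop; pos2(id59) recv 64: fwd; pos3(id99) recv 59: drop; pos4(id40) recv 99: fwd; pos5(id78) recv 40: drop; pos6(id97) recv 78: drop; pos0(id21) recv 97: fwd
Round 2: pos3(id99) recv 64: drop; pos5(id78) recv 99: fwd; pos1(id64) recv 97: fwd
Round 3: pos6(id97) recv 99: fwd; pos2(id59) recv 97: fwd
Round 4: pos0(id21) recv 99: fwd; pos3(id99) recv 97: drop
Round 5: pos1(id64) recv 99: fwd
Round 6: pos2(id59) recv 99: fwd
Round 7: pos3(id99) recv 99: ELECTED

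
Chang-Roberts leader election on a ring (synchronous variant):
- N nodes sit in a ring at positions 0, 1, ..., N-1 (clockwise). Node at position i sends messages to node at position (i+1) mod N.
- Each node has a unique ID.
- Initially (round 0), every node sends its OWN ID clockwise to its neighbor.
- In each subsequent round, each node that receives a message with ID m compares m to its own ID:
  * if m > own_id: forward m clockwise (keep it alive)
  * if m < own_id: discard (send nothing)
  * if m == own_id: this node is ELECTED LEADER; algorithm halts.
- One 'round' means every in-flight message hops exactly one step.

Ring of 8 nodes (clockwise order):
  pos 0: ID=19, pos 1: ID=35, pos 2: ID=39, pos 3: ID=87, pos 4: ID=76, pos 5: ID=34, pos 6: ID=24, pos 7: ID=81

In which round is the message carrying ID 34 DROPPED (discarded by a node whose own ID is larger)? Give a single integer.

Round 1: pos1(id35) recv 19: drop; pos2(id39) recv 35: drop; pos3(id87) recv 39: drop; pos4(id76) recv 87: fwd; pos5(id34) recv 76: fwd; pos6(id24) recv 34: fwd; pos7(id81) recv 24: drop; pos0(id19) recv 81: fwd
Round 2: pos5(id34) recv 87: fwd; pos6(id24) recv 76: fwd; pos7(id81) recv 34: drop; pos1(id35) recv 81: fwd
Round 3: pos6(id24) recv 87: fwd; pos7(id81) recv 76: drop; pos2(id39) recv 81: fwd
Round 4: pos7(id81) recv 87: fwd; pos3(id87) recv 81: drop
Round 5: pos0(id19) recv 87: fwd
Round 6: pos1(id35) recv 87: fwd
Round 7: pos2(id39) recv 87: fwd
Round 8: pos3(id87) recv 87: ELECTED
Message ID 34 originates at pos 5; dropped at pos 7 in round 2

Answer: 2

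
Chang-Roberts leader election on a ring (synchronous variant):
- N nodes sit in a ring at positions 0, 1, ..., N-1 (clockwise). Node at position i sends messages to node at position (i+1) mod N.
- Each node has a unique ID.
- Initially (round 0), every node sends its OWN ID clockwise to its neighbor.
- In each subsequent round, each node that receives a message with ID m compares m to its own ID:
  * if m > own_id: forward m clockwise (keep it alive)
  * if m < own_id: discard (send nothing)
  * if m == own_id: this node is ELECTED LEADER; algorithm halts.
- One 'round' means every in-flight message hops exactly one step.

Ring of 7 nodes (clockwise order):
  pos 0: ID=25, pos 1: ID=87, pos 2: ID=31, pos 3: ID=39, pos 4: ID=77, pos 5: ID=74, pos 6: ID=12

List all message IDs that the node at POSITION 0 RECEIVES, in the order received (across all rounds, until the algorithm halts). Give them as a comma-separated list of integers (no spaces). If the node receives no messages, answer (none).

Round 1: pos1(id87) recv 25: drop; pos2(id31) recv 87: fwd; pos3(id39) recv 31: drop; pos4(id77) recv 39: drop; pos5(id74) recv 77: fwd; pos6(id12) recv 74: fwd; pos0(id25) recv 12: drop
Round 2: pos3(id39) recv 87: fwd; pos6(id12) recv 77: fwd; pos0(id25) recv 74: fwd
Round 3: pos4(id77) recv 87: fwd; pos0(id25) recv 77: fwd; pos1(id87) recv 74: drop
Round 4: pos5(id74) recv 87: fwd; pos1(id87) recv 77: drop
Round 5: pos6(id12) recv 87: fwd
Round 6: pos0(id25) recv 87: fwd
Round 7: pos1(id87) recv 87: ELECTED

Answer: 12,74,77,87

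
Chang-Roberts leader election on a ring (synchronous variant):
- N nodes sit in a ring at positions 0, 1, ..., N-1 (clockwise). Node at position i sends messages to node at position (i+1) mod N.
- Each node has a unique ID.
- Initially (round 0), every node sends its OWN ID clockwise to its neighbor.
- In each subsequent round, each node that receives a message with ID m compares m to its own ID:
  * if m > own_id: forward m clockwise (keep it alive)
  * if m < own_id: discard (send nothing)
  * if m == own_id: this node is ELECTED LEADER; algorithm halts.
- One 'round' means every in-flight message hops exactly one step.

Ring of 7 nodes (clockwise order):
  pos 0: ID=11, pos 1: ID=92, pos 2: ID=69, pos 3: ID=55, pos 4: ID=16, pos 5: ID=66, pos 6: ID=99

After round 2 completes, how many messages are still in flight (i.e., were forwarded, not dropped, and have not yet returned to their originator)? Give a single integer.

Round 1: pos1(id92) recv 11: drop; pos2(id69) recv 92: fwd; pos3(id55) recv 69: fwd; pos4(id16) recv 55: fwd; pos5(id66) recv 16: drop; pos6(id99) recv 66: drop; pos0(id11) recv 99: fwd
Round 2: pos3(id55) recv 92: fwd; pos4(id16) recv 69: fwd; pos5(id66) recv 55: drop; pos1(id92) recv 99: fwd
After round 2: 3 messages still in flight

Answer: 3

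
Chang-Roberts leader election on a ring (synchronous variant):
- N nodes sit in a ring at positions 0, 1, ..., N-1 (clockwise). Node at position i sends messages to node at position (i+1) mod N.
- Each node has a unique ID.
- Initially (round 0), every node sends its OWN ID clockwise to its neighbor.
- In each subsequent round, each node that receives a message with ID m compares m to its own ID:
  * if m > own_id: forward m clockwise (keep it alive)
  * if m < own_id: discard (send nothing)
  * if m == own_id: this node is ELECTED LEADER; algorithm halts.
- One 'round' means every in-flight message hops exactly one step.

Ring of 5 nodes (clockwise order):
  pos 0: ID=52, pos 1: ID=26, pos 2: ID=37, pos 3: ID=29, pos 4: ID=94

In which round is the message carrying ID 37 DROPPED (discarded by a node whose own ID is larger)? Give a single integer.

Answer: 2

Derivation:
Round 1: pos1(id26) recv 52: fwd; pos2(id37) recv 26: drop; pos3(id29) recv 37: fwd; pos4(id94) recv 29: drop; pos0(id52) recv 94: fwd
Round 2: pos2(id37) recv 52: fwd; pos4(id94) recv 37: drop; pos1(id26) recv 94: fwd
Round 3: pos3(id29) recv 52: fwd; pos2(id37) recv 94: fwd
Round 4: pos4(id94) recv 52: drop; pos3(id29) recv 94: fwd
Round 5: pos4(id94) recv 94: ELECTED
Message ID 37 originates at pos 2; dropped at pos 4 in round 2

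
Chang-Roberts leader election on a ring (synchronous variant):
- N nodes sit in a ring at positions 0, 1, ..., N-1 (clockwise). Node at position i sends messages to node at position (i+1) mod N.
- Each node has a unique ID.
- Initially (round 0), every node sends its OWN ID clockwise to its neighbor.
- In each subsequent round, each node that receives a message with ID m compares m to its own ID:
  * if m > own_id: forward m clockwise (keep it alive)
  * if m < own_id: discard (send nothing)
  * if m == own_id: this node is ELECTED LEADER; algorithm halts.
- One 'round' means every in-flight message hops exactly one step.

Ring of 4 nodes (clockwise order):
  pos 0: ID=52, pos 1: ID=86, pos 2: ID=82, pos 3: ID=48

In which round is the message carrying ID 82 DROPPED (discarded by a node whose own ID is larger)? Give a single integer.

Answer: 3

Derivation:
Round 1: pos1(id86) recv 52: drop; pos2(id82) recv 86: fwd; pos3(id48) recv 82: fwd; pos0(id52) recv 48: drop
Round 2: pos3(id48) recv 86: fwd; pos0(id52) recv 82: fwd
Round 3: pos0(id52) recv 86: fwd; pos1(id86) recv 82: drop
Round 4: pos1(id86) recv 86: ELECTED
Message ID 82 originates at pos 2; dropped at pos 1 in round 3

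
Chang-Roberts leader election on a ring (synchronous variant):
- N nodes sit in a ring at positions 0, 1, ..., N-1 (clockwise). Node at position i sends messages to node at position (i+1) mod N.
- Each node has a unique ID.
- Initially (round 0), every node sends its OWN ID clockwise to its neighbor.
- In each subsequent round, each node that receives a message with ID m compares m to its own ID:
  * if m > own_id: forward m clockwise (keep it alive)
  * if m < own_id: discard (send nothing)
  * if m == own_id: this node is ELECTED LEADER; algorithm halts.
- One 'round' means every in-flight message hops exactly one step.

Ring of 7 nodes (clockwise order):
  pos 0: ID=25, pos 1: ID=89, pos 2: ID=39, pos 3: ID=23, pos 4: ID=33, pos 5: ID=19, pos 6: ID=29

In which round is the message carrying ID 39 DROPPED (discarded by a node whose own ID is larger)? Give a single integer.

Round 1: pos1(id89) recv 25: drop; pos2(id39) recv 89: fwd; pos3(id23) recv 39: fwd; pos4(id33) recv 23: drop; pos5(id19) recv 33: fwd; pos6(id29) recv 19: drop; pos0(id25) recv 29: fwd
Round 2: pos3(id23) recv 89: fwd; pos4(id33) recv 39: fwd; pos6(id29) recv 33: fwd; pos1(id89) recv 29: drop
Round 3: pos4(id33) recv 89: fwd; pos5(id19) recv 39: fwd; pos0(id25) recv 33: fwd
Round 4: pos5(id19) recv 89: fwd; pos6(id29) recv 39: fwd; pos1(id89) recv 33: drop
Round 5: pos6(id29) recv 89: fwd; pos0(id25) recv 39: fwd
Round 6: pos0(id25) recv 89: fwd; pos1(id89) recv 39: drop
Round 7: pos1(id89) recv 89: ELECTED
Message ID 39 originates at pos 2; dropped at pos 1 in round 6

Answer: 6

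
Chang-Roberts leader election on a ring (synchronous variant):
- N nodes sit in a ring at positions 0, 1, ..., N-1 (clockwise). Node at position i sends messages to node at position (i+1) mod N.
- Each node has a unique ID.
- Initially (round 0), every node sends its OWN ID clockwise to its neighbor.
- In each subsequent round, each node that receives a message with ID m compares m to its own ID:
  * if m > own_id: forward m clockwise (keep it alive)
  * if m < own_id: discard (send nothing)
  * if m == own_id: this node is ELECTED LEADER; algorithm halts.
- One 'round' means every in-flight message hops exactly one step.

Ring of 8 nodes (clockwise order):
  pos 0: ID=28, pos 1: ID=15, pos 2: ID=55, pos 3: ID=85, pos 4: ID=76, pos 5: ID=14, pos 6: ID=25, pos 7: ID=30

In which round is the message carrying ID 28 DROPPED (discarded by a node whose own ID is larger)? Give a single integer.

Answer: 2

Derivation:
Round 1: pos1(id15) recv 28: fwd; pos2(id55) recv 15: drop; pos3(id85) recv 55: drop; pos4(id76) recv 85: fwd; pos5(id14) recv 76: fwd; pos6(id25) recv 14: drop; pos7(id30) recv 25: drop; pos0(id28) recv 30: fwd
Round 2: pos2(id55) recv 28: drop; pos5(id14) recv 85: fwd; pos6(id25) recv 76: fwd; pos1(id15) recv 30: fwd
Round 3: pos6(id25) recv 85: fwd; pos7(id30) recv 76: fwd; pos2(id55) recv 30: drop
Round 4: pos7(id30) recv 85: fwd; pos0(id28) recv 76: fwd
Round 5: pos0(id28) recv 85: fwd; pos1(id15) recv 76: fwd
Round 6: pos1(id15) recv 85: fwd; pos2(id55) recv 76: fwd
Round 7: pos2(id55) recv 85: fwd; pos3(id85) recv 76: drop
Round 8: pos3(id85) recv 85: ELECTED
Message ID 28 originates at pos 0; dropped at pos 2 in round 2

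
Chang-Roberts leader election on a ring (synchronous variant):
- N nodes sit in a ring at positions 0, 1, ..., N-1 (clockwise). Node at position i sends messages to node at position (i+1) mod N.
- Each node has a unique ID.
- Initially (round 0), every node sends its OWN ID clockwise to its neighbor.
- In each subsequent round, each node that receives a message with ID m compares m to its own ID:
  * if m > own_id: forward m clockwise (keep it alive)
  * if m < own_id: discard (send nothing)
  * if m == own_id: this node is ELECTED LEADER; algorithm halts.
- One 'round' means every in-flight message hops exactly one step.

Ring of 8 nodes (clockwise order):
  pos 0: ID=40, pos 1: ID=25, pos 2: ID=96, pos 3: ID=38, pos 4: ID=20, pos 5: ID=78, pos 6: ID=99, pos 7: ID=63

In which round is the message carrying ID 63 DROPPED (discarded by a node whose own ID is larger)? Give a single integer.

Round 1: pos1(id25) recv 40: fwd; pos2(id96) recv 25: drop; pos3(id38) recv 96: fwd; pos4(id20) recv 38: fwd; pos5(id78) recv 20: drop; pos6(id99) recv 78: drop; pos7(id63) recv 99: fwd; pos0(id40) recv 63: fwd
Round 2: pos2(id96) recv 40: drop; pos4(id20) recv 96: fwd; pos5(id78) recv 38: drop; pos0(id40) recv 99: fwd; pos1(id25) recv 63: fwd
Round 3: pos5(id78) recv 96: fwd; pos1(id25) recv 99: fwd; pos2(id96) recv 63: drop
Round 4: pos6(id99) recv 96: drop; pos2(id96) recv 99: fwd
Round 5: pos3(id38) recv 99: fwd
Round 6: pos4(id20) recv 99: fwd
Round 7: pos5(id78) recv 99: fwd
Round 8: pos6(id99) recv 99: ELECTED
Message ID 63 originates at pos 7; dropped at pos 2 in round 3

Answer: 3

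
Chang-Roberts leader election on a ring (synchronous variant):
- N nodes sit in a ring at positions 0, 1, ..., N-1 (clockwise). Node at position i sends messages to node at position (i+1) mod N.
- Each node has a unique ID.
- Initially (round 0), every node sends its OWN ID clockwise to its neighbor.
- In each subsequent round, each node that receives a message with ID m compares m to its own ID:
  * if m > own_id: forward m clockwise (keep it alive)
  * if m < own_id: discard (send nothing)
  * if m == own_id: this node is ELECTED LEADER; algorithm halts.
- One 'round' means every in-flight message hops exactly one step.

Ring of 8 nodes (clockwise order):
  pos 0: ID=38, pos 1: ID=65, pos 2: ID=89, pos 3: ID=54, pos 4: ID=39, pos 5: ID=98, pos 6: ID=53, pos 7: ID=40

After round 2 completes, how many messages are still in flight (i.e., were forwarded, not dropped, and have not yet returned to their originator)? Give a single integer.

Round 1: pos1(id65) recv 38: drop; pos2(id89) recv 65: drop; pos3(id54) recv 89: fwd; pos4(id39) recv 54: fwd; pos5(id98) recv 39: drop; pos6(id53) recv 98: fwd; pos7(id40) recv 53: fwd; pos0(id38) recv 40: fwd
Round 2: pos4(id39) recv 89: fwd; pos5(id98) recv 54: drop; pos7(id40) recv 98: fwd; pos0(id38) recv 53: fwd; pos1(id65) recv 40: drop
After round 2: 3 messages still in flight

Answer: 3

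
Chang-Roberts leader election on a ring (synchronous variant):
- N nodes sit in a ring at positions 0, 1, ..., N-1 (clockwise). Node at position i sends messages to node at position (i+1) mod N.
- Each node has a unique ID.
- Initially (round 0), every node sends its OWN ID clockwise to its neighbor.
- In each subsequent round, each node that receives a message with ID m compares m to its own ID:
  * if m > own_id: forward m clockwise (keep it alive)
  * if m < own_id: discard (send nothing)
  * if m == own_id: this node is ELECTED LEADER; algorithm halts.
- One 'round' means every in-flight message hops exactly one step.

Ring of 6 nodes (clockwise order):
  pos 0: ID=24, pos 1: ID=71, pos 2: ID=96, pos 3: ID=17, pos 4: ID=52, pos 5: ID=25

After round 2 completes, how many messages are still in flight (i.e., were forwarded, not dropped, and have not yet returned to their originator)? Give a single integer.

Answer: 2

Derivation:
Round 1: pos1(id71) recv 24: drop; pos2(id96) recv 71: drop; pos3(id17) recv 96: fwd; pos4(id52) recv 17: drop; pos5(id25) recv 52: fwd; pos0(id24) recv 25: fwd
Round 2: pos4(id52) recv 96: fwd; pos0(id24) recv 52: fwd; pos1(id71) recv 25: drop
After round 2: 2 messages still in flight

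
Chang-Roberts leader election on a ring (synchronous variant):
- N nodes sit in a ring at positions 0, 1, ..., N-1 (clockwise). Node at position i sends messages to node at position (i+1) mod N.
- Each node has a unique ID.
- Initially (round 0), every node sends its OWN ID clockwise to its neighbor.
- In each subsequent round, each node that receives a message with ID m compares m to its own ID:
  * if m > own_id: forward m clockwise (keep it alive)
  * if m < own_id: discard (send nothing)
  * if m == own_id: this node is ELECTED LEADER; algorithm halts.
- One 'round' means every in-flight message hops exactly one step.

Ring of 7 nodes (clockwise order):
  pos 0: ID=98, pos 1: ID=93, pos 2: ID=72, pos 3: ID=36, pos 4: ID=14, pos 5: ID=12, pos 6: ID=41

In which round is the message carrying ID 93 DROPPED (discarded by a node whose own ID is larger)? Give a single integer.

Round 1: pos1(id93) recv 98: fwd; pos2(id72) recv 93: fwd; pos3(id36) recv 72: fwd; pos4(id14) recv 36: fwd; pos5(id12) recv 14: fwd; pos6(id41) recv 12: drop; pos0(id98) recv 41: drop
Round 2: pos2(id72) recv 98: fwd; pos3(id36) recv 93: fwd; pos4(id14) recv 72: fwd; pos5(id12) recv 36: fwd; pos6(id41) recv 14: drop
Round 3: pos3(id36) recv 98: fwd; pos4(id14) recv 93: fwd; pos5(id12) recv 72: fwd; pos6(id41) recv 36: drop
Round 4: pos4(id14) recv 98: fwd; pos5(id12) recv 93: fwd; pos6(id41) recv 72: fwd
Round 5: pos5(id12) recv 98: fwd; pos6(id41) recv 93: fwd; pos0(id98) recv 72: drop
Round 6: pos6(id41) recv 98: fwd; pos0(id98) recv 93: drop
Round 7: pos0(id98) recv 98: ELECTED
Message ID 93 originates at pos 1; dropped at pos 0 in round 6

Answer: 6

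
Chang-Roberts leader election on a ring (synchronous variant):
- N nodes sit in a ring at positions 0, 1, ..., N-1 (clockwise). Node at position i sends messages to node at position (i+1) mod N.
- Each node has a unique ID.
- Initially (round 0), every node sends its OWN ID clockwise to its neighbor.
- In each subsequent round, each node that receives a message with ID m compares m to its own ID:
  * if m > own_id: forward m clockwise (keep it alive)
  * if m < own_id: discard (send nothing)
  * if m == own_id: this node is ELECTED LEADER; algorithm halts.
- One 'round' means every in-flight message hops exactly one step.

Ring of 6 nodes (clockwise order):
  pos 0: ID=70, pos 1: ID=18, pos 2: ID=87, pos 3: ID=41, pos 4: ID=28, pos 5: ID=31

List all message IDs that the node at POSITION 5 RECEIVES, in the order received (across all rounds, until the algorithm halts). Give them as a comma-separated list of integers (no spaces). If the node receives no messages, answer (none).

Round 1: pos1(id18) recv 70: fwd; pos2(id87) recv 18: drop; pos3(id41) recv 87: fwd; pos4(id28) recv 41: fwd; pos5(id31) recv 28: drop; pos0(id70) recv 31: drop
Round 2: pos2(id87) recv 70: drop; pos4(id28) recv 87: fwd; pos5(id31) recv 41: fwd
Round 3: pos5(id31) recv 87: fwd; pos0(id70) recv 41: drop
Round 4: pos0(id70) recv 87: fwd
Round 5: pos1(id18) recv 87: fwd
Round 6: pos2(id87) recv 87: ELECTED

Answer: 28,41,87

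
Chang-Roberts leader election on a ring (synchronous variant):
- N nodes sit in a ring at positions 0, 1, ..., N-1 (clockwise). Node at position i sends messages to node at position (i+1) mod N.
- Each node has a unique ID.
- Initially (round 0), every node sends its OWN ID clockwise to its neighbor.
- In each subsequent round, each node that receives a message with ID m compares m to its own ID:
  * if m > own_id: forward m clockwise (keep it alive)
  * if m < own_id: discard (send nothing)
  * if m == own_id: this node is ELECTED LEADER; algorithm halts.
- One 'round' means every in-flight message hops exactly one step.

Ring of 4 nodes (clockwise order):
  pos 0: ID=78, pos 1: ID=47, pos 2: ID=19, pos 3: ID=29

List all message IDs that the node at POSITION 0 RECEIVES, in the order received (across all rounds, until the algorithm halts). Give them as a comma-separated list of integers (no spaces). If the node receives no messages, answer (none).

Answer: 29,47,78

Derivation:
Round 1: pos1(id47) recv 78: fwd; pos2(id19) recv 47: fwd; pos3(id29) recv 19: drop; pos0(id78) recv 29: drop
Round 2: pos2(id19) recv 78: fwd; pos3(id29) recv 47: fwd
Round 3: pos3(id29) recv 78: fwd; pos0(id78) recv 47: drop
Round 4: pos0(id78) recv 78: ELECTED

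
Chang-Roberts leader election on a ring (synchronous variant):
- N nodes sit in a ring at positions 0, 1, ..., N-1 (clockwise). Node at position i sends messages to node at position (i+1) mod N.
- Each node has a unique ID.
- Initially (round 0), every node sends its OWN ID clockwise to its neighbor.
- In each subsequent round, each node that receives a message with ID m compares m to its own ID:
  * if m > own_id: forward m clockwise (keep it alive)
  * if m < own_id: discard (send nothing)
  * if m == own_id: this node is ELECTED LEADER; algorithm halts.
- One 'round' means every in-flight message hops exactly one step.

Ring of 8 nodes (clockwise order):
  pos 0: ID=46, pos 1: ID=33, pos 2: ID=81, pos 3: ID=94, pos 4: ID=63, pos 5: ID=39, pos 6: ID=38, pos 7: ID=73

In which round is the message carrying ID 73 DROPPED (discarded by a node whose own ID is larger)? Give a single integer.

Answer: 3

Derivation:
Round 1: pos1(id33) recv 46: fwd; pos2(id81) recv 33: drop; pos3(id94) recv 81: drop; pos4(id63) recv 94: fwd; pos5(id39) recv 63: fwd; pos6(id38) recv 39: fwd; pos7(id73) recv 38: drop; pos0(id46) recv 73: fwd
Round 2: pos2(id81) recv 46: drop; pos5(id39) recv 94: fwd; pos6(id38) recv 63: fwd; pos7(id73) recv 39: drop; pos1(id33) recv 73: fwd
Round 3: pos6(id38) recv 94: fwd; pos7(id73) recv 63: drop; pos2(id81) recv 73: drop
Round 4: pos7(id73) recv 94: fwd
Round 5: pos0(id46) recv 94: fwd
Round 6: pos1(id33) recv 94: fwd
Round 7: pos2(id81) recv 94: fwd
Round 8: pos3(id94) recv 94: ELECTED
Message ID 73 originates at pos 7; dropped at pos 2 in round 3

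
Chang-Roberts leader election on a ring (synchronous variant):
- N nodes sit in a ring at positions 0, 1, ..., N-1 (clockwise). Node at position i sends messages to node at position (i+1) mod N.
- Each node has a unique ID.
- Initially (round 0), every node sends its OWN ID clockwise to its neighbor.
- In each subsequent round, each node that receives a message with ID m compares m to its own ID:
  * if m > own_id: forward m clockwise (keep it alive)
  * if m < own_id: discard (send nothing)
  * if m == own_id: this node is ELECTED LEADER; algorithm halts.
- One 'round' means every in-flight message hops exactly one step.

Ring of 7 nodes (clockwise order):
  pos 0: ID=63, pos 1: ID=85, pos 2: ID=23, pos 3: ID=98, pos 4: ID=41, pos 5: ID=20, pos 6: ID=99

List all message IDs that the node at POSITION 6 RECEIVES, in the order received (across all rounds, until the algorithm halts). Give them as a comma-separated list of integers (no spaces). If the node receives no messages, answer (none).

Answer: 20,41,98,99

Derivation:
Round 1: pos1(id85) recv 63: drop; pos2(id23) recv 85: fwd; pos3(id98) recv 23: drop; pos4(id41) recv 98: fwd; pos5(id20) recv 41: fwd; pos6(id99) recv 20: drop; pos0(id63) recv 99: fwd
Round 2: pos3(id98) recv 85: drop; pos5(id20) recv 98: fwd; pos6(id99) recv 41: drop; pos1(id85) recv 99: fwd
Round 3: pos6(id99) recv 98: drop; pos2(id23) recv 99: fwd
Round 4: pos3(id98) recv 99: fwd
Round 5: pos4(id41) recv 99: fwd
Round 6: pos5(id20) recv 99: fwd
Round 7: pos6(id99) recv 99: ELECTED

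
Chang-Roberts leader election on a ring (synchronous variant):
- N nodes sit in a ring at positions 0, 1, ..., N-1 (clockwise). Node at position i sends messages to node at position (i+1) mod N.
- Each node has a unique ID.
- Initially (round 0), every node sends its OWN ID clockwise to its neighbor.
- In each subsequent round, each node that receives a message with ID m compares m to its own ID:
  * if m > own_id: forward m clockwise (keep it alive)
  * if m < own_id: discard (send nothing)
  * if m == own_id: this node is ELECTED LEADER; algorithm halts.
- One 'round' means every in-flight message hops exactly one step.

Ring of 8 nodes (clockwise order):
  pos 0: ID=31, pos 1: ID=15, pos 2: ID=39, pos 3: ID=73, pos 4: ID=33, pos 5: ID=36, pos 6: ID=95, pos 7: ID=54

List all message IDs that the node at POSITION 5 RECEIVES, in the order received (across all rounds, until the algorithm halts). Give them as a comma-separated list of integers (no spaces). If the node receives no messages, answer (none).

Round 1: pos1(id15) recv 31: fwd; pos2(id39) recv 15: drop; pos3(id73) recv 39: drop; pos4(id33) recv 73: fwd; pos5(id36) recv 33: drop; pos6(id95) recv 36: drop; pos7(id54) recv 95: fwd; pos0(id31) recv 54: fwd
Round 2: pos2(id39) recv 31: drop; pos5(id36) recv 73: fwd; pos0(id31) recv 95: fwd; pos1(id15) recv 54: fwd
Round 3: pos6(id95) recv 73: drop; pos1(id15) recv 95: fwd; pos2(id39) recv 54: fwd
Round 4: pos2(id39) recv 95: fwd; pos3(id73) recv 54: drop
Round 5: pos3(id73) recv 95: fwd
Round 6: pos4(id33) recv 95: fwd
Round 7: pos5(id36) recv 95: fwd
Round 8: pos6(id95) recv 95: ELECTED

Answer: 33,73,95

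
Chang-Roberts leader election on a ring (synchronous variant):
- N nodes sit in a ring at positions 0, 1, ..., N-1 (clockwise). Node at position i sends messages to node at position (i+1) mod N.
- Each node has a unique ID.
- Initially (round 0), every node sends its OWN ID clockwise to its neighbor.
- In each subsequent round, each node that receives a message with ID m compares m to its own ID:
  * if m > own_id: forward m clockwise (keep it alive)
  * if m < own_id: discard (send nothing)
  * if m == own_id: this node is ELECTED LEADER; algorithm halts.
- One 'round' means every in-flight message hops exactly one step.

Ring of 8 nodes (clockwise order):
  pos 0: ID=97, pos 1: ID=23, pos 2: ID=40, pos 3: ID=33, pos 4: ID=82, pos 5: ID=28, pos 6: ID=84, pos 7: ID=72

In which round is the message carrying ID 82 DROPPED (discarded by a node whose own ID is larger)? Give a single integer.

Answer: 2

Derivation:
Round 1: pos1(id23) recv 97: fwd; pos2(id40) recv 23: drop; pos3(id33) recv 40: fwd; pos4(id82) recv 33: drop; pos5(id28) recv 82: fwd; pos6(id84) recv 28: drop; pos7(id72) recv 84: fwd; pos0(id97) recv 72: drop
Round 2: pos2(id40) recv 97: fwd; pos4(id82) recv 40: drop; pos6(id84) recv 82: drop; pos0(id97) recv 84: drop
Round 3: pos3(id33) recv 97: fwd
Round 4: pos4(id82) recv 97: fwd
Round 5: pos5(id28) recv 97: fwd
Round 6: pos6(id84) recv 97: fwd
Round 7: pos7(id72) recv 97: fwd
Round 8: pos0(id97) recv 97: ELECTED
Message ID 82 originates at pos 4; dropped at pos 6 in round 2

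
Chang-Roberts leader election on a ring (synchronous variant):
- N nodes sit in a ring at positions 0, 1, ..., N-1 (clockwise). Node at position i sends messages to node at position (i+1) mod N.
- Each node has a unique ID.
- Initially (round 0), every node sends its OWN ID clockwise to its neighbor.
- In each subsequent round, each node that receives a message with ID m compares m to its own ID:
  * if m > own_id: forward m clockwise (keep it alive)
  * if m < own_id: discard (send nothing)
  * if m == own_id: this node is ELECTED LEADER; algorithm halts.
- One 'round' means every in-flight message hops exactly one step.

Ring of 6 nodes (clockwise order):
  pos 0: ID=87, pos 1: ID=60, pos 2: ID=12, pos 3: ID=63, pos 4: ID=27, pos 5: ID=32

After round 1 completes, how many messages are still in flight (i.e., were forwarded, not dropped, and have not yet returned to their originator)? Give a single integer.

Round 1: pos1(id60) recv 87: fwd; pos2(id12) recv 60: fwd; pos3(id63) recv 12: drop; pos4(id27) recv 63: fwd; pos5(id32) recv 27: drop; pos0(id87) recv 32: drop
After round 1: 3 messages still in flight

Answer: 3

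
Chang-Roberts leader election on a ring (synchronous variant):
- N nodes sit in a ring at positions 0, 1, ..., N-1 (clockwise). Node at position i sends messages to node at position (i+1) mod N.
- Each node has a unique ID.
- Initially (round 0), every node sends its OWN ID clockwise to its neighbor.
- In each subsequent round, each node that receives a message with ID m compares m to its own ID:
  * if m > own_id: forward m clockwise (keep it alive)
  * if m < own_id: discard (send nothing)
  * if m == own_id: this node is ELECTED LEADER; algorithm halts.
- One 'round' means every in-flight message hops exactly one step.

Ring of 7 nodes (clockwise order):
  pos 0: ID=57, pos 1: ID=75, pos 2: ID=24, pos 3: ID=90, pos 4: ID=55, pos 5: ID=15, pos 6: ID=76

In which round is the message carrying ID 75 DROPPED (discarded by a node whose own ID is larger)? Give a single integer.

Answer: 2

Derivation:
Round 1: pos1(id75) recv 57: drop; pos2(id24) recv 75: fwd; pos3(id90) recv 24: drop; pos4(id55) recv 90: fwd; pos5(id15) recv 55: fwd; pos6(id76) recv 15: drop; pos0(id57) recv 76: fwd
Round 2: pos3(id90) recv 75: drop; pos5(id15) recv 90: fwd; pos6(id76) recv 55: drop; pos1(id75) recv 76: fwd
Round 3: pos6(id76) recv 90: fwd; pos2(id24) recv 76: fwd
Round 4: pos0(id57) recv 90: fwd; pos3(id90) recv 76: drop
Round 5: pos1(id75) recv 90: fwd
Round 6: pos2(id24) recv 90: fwd
Round 7: pos3(id90) recv 90: ELECTED
Message ID 75 originates at pos 1; dropped at pos 3 in round 2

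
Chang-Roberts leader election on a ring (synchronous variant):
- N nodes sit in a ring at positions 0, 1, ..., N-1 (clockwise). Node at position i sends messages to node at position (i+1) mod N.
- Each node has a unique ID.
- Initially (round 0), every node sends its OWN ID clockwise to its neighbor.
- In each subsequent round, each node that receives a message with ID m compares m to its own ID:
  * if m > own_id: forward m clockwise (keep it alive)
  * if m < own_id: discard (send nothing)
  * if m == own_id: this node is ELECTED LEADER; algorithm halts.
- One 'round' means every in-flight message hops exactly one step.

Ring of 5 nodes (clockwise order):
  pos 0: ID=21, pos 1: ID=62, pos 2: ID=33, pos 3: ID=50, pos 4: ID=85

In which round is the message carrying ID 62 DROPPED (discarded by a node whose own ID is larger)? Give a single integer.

Answer: 3

Derivation:
Round 1: pos1(id62) recv 21: drop; pos2(id33) recv 62: fwd; pos3(id50) recv 33: drop; pos4(id85) recv 50: drop; pos0(id21) recv 85: fwd
Round 2: pos3(id50) recv 62: fwd; pos1(id62) recv 85: fwd
Round 3: pos4(id85) recv 62: drop; pos2(id33) recv 85: fwd
Round 4: pos3(id50) recv 85: fwd
Round 5: pos4(id85) recv 85: ELECTED
Message ID 62 originates at pos 1; dropped at pos 4 in round 3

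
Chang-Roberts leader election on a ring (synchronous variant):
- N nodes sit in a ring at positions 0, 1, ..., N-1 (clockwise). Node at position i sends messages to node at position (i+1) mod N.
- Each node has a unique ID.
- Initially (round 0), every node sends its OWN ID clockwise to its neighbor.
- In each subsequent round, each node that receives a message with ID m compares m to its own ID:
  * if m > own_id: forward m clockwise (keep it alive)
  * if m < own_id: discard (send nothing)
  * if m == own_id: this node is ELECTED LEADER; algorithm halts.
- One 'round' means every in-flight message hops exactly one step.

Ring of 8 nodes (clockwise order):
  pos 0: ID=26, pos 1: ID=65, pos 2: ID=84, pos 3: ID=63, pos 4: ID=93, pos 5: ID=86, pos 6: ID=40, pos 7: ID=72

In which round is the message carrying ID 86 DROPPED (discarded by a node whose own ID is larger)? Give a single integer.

Answer: 7

Derivation:
Round 1: pos1(id65) recv 26: drop; pos2(id84) recv 65: drop; pos3(id63) recv 84: fwd; pos4(id93) recv 63: drop; pos5(id86) recv 93: fwd; pos6(id40) recv 86: fwd; pos7(id72) recv 40: drop; pos0(id26) recv 72: fwd
Round 2: pos4(id93) recv 84: drop; pos6(id40) recv 93: fwd; pos7(id72) recv 86: fwd; pos1(id65) recv 72: fwd
Round 3: pos7(id72) recv 93: fwd; pos0(id26) recv 86: fwd; pos2(id84) recv 72: drop
Round 4: pos0(id26) recv 93: fwd; pos1(id65) recv 86: fwd
Round 5: pos1(id65) recv 93: fwd; pos2(id84) recv 86: fwd
Round 6: pos2(id84) recv 93: fwd; pos3(id63) recv 86: fwd
Round 7: pos3(id63) recv 93: fwd; pos4(id93) recv 86: drop
Round 8: pos4(id93) recv 93: ELECTED
Message ID 86 originates at pos 5; dropped at pos 4 in round 7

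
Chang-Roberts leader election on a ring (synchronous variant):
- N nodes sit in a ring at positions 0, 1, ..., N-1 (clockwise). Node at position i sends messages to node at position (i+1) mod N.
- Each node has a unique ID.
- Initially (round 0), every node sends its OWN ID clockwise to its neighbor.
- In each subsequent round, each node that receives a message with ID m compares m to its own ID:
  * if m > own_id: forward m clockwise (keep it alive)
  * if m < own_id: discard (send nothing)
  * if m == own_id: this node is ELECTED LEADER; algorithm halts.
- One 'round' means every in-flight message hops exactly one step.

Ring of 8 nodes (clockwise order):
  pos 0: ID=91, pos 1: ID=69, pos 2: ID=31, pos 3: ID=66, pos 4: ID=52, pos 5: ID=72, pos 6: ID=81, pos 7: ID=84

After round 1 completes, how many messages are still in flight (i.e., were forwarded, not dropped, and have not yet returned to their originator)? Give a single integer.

Answer: 3

Derivation:
Round 1: pos1(id69) recv 91: fwd; pos2(id31) recv 69: fwd; pos3(id66) recv 31: drop; pos4(id52) recv 66: fwd; pos5(id72) recv 52: drop; pos6(id81) recv 72: drop; pos7(id84) recv 81: drop; pos0(id91) recv 84: drop
After round 1: 3 messages still in flight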